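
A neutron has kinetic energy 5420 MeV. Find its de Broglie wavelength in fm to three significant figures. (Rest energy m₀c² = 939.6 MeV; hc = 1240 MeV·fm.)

λ = 0.197 fm

Total energy E = KE + m₀c² = 5420 + 939.6 = 6359.6 MeV.
(pc)² = E² − (m₀c²)² = (6359.6)² − (939.6)² = 3.956 × 10⁷ MeV², so pc = 6290 MeV.
λ = hc/(pc) = 1240 MeV·fm / 6290 MeV = 0.197 fm.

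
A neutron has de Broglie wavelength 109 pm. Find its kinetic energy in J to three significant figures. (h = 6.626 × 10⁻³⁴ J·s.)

p = h/λ = 6.626 × 10⁻³⁴ / 1.090 × 10⁻¹⁰ = 6.079 × 10⁻²⁴ kg·m/s.
KE = p²/(2m) = (6.079 × 10⁻²⁴)² / (2 × 1.675 × 10⁻²⁷) = 1.103 × 10⁻²⁰ J = 1.10 × 10⁻²⁰ J.

KE = 1.10 × 10⁻²⁰ J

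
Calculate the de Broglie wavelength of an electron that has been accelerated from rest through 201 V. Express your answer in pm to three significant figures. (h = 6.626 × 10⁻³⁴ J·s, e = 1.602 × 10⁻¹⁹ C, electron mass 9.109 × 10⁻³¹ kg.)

λ = 86.5 pm

KE = eV = 1.602 × 10⁻¹⁹ × 201.0 = 3.220 × 10⁻¹⁷ J.
p = √(2mKE) = √(2 × 9.109 × 10⁻³¹ × 3.220 × 10⁻¹⁷) = 7.659 × 10⁻²⁴ kg·m/s.
λ = h/p = 6.626 × 10⁻³⁴ / 7.659 × 10⁻²⁴ = 8.65 × 10⁻¹¹ m = 86.5 pm.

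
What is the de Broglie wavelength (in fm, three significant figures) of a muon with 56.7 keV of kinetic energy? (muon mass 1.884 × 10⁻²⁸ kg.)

λ = 358 fm

KE = 56.7 keV = 9.083 × 10⁻¹⁵ J.
p = √(2mKE) = √(2 × 1.884 × 10⁻²⁸ × 9.083 × 10⁻¹⁵) = 1.850 × 10⁻²¹ kg·m/s.
λ = h/p = 6.626 × 10⁻³⁴ / 1.850 × 10⁻²¹ = 3.58 × 10⁻¹³ m = 358 fm.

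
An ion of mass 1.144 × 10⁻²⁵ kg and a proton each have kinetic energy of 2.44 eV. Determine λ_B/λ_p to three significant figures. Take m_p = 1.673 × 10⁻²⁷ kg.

At fixed KE, p = √(2mKE) so λ = h/p ∝ 1/√m.
λ_B/λ_p = √(m_p/m_B) = √(1.673 × 10⁻²⁷/1.144 × 10⁻²⁵) = √(0.01462) = 0.121.

λ_B/λ_p = 0.121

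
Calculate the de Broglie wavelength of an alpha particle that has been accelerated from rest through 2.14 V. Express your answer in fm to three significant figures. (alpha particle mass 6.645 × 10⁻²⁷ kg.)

λ = 6940 fm

KE = 2eV = 2 × 1.602 × 10⁻¹⁹ × 2.140 = 6.857 × 10⁻¹⁹ J.
p = √(2mKE) = √(2 × 6.645 × 10⁻²⁷ × 6.857 × 10⁻¹⁹) = 9.546 × 10⁻²³ kg·m/s.
λ = h/p = 6.626 × 10⁻³⁴ / 9.546 × 10⁻²³ = 6.94 × 10⁻¹² m = 6940 fm.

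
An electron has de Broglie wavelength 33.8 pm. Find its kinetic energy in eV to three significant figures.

p = h/λ = 6.626 × 10⁻³⁴ / 3.380 × 10⁻¹¹ = 1.960 × 10⁻²³ kg·m/s.
KE = p²/(2m) = (1.960 × 10⁻²³)² / (2 × 9.109 × 10⁻³¹) = 2.109 × 10⁻¹⁶ J = 1320 eV.

KE = 1320 eV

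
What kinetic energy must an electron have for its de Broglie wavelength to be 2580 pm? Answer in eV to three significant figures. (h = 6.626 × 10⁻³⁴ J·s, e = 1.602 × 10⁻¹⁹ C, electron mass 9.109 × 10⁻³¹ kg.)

KE = 0.226 eV

p = h/λ = 6.626 × 10⁻³⁴ / 2.580 × 10⁻⁹ = 2.568 × 10⁻²⁵ kg·m/s.
KE = p²/(2m) = (2.568 × 10⁻²⁵)² / (2 × 9.109 × 10⁻³¹) = 3.620 × 10⁻²⁰ J = 0.226 eV.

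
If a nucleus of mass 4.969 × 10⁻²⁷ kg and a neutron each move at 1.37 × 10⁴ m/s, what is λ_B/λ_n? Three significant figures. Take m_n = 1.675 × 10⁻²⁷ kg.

At fixed v, p = mv so λ = h/(mv) ∝ 1/m.
λ_B/λ_n = m_n/m_B = 1.675 × 10⁻²⁷/4.969 × 10⁻²⁷ = 0.337.

λ_B/λ_n = 0.337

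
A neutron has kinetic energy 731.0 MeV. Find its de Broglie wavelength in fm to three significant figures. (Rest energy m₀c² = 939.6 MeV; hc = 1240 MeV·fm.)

λ = 0.898 fm

Total energy E = KE + m₀c² = 731.0 + 939.6 = 1670.6 MeV.
(pc)² = E² − (m₀c²)² = (1670.6)² − (939.6)² = 1.908 × 10⁶ MeV², so pc = 1381 MeV.
λ = hc/(pc) = 1240 MeV·fm / 1381 MeV = 0.898 fm.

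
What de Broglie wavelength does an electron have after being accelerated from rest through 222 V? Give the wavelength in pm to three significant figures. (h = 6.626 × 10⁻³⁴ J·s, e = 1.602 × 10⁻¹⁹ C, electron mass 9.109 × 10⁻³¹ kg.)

KE = eV = 1.602 × 10⁻¹⁹ × 222.0 = 3.556 × 10⁻¹⁷ J.
p = √(2mKE) = √(2 × 9.109 × 10⁻³¹ × 3.556 × 10⁻¹⁷) = 8.049 × 10⁻²⁴ kg·m/s.
λ = h/p = 6.626 × 10⁻³⁴ / 8.049 × 10⁻²⁴ = 8.23 × 10⁻¹¹ m = 82.3 pm.

λ = 82.3 pm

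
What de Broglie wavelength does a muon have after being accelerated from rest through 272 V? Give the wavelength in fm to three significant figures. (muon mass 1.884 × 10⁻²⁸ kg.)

KE = eV = 1.602 × 10⁻¹⁹ × 272.0 = 4.357 × 10⁻¹⁷ J.
p = √(2mKE) = √(2 × 1.884 × 10⁻²⁸ × 4.357 × 10⁻¹⁷) = 1.281 × 10⁻²² kg·m/s.
λ = h/p = 6.626 × 10⁻³⁴ / 1.281 × 10⁻²² = 5.17 × 10⁻¹² m = 5170 fm.

λ = 5170 fm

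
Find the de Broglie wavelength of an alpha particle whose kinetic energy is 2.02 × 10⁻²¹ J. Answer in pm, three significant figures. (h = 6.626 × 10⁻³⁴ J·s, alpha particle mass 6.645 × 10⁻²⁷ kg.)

p = √(2mKE) = √(2 × 6.645 × 10⁻²⁷ × 2.020 × 10⁻²¹) = 5.181 × 10⁻²⁴ kg·m/s.
λ = h/p = 6.626 × 10⁻³⁴ / 5.181 × 10⁻²⁴ = 1.28 × 10⁻¹⁰ m = 128 pm.

λ = 128 pm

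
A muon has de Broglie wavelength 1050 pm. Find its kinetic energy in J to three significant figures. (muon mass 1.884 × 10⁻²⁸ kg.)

KE = 1.06 × 10⁻²¹ J

p = h/λ = 6.626 × 10⁻³⁴ / 1.050 × 10⁻⁹ = 6.310 × 10⁻²⁵ kg·m/s.
KE = p²/(2m) = (6.310 × 10⁻²⁵)² / (2 × 1.884 × 10⁻²⁸) = 1.057 × 10⁻²¹ J = 1.06 × 10⁻²¹ J.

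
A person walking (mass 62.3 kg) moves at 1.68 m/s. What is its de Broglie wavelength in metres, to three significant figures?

λ = 6.33 × 10⁻³⁶ m

p = mv = 62.3 × 1.68 = 1.047 × 10² kg·m/s.
λ = h/p = 6.626 × 10⁻³⁴ / 1.047 × 10² = 6.33 × 10⁻³⁶ m.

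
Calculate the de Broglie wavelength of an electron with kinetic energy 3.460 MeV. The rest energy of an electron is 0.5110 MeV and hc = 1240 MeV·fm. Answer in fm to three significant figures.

λ = 315 fm

Total energy E = KE + m₀c² = 3.460 + 0.5110 = 3.9710 MeV.
(pc)² = E² − (m₀c²)² = (3.9710)² − (0.5110)² = 15.51 MeV², so pc = 3.938 MeV.
λ = hc/(pc) = 1240 MeV·fm / 3.938 MeV = 315 fm.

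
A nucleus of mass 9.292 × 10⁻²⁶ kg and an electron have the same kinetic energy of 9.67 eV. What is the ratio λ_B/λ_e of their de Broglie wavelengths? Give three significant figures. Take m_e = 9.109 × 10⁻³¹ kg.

λ_B/λ_e = 3.13 × 10⁻³

At fixed KE, p = √(2mKE) so λ = h/p ∝ 1/√m.
λ_B/λ_e = √(m_e/m_B) = √(9.109 × 10⁻³¹/9.292 × 10⁻²⁶) = √(9.803 × 10⁻⁶) = 3.13 × 10⁻³.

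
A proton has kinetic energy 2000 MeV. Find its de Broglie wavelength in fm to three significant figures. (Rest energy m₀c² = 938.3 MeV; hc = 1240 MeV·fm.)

Total energy E = KE + m₀c² = 2000 + 938.3 = 2938.3 MeV.
(pc)² = E² − (m₀c²)² = (2938.3)² − (938.3)² = 7.753 × 10⁶ MeV², so pc = 2784 MeV.
λ = hc/(pc) = 1240 MeV·fm / 2784 MeV = 0.445 fm.

λ = 0.445 fm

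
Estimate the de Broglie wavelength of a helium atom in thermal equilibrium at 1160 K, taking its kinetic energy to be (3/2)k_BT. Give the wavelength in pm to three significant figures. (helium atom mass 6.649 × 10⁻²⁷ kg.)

λ = 37.1 pm

KE = (3/2)k_BT = 1.5 × 1.381 × 10⁻²³ × 1160 = 2.403 × 10⁻²⁰ J.
p = √(2mKE) = √(2 × 6.649 × 10⁻²⁷ × 2.403 × 10⁻²⁰) = 1.788 × 10⁻²³ kg·m/s.
λ = h/p = 3.71 × 10⁻¹¹ m = 37.1 pm.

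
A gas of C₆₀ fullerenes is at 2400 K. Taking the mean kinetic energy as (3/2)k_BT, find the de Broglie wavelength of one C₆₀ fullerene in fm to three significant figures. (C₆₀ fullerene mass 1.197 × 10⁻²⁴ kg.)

λ = 1920 fm

KE = (3/2)k_BT = 1.5 × 1.381 × 10⁻²³ × 2400 = 4.972 × 10⁻²⁰ J.
p = √(2mKE) = √(2 × 1.197 × 10⁻²⁴ × 4.972 × 10⁻²⁰) = 3.450 × 10⁻²² kg·m/s.
λ = h/p = 1.92 × 10⁻¹² m = 1920 fm.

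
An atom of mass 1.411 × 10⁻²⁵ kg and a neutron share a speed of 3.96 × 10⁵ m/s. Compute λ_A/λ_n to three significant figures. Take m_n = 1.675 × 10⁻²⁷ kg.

λ_A/λ_n = 0.0119

At fixed v, p = mv so λ = h/(mv) ∝ 1/m.
λ_A/λ_n = m_n/m_A = 1.675 × 10⁻²⁷/1.411 × 10⁻²⁵ = 0.0119.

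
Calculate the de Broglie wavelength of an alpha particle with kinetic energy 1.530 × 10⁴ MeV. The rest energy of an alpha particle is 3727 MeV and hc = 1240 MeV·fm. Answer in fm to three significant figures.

λ = 0.0665 fm

Total energy E = KE + m₀c² = 1.530 × 10⁴ + 3727 = 19027 MeV.
(pc)² = E² − (m₀c²)² = (19027)² − (3727)² = 3.481 × 10⁸ MeV², so pc = 1.866 × 10⁴ MeV.
λ = hc/(pc) = 1240 MeV·fm / 1.866 × 10⁴ MeV = 0.0665 fm.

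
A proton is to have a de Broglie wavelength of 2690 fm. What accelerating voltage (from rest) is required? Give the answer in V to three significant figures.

p = h/λ = 6.626 × 10⁻³⁴ / 2.690 × 10⁻¹² = 2.463 × 10⁻²² kg·m/s.
KE = p²/(2m) = 1.813 × 10⁻¹⁷ J.
V = KE/e = 1.813 × 10⁻¹⁷ / (1.602 × 10⁻¹⁹) = 113 V.

V = 113 V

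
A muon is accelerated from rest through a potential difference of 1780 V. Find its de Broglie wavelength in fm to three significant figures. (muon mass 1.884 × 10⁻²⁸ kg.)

KE = eV = 1.602 × 10⁻¹⁹ × 1780 = 2.852 × 10⁻¹⁶ J.
p = √(2mKE) = √(2 × 1.884 × 10⁻²⁸ × 2.852 × 10⁻¹⁶) = 3.278 × 10⁻²² kg·m/s.
λ = h/p = 6.626 × 10⁻³⁴ / 3.278 × 10⁻²² = 2.02 × 10⁻¹² m = 2020 fm.

λ = 2020 fm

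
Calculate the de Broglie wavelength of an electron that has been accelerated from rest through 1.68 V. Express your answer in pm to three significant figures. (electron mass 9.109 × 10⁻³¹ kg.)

KE = eV = 1.602 × 10⁻¹⁹ × 1.680 = 2.691 × 10⁻¹⁹ J.
p = √(2mKE) = √(2 × 9.109 × 10⁻³¹ × 2.691 × 10⁻¹⁹) = 7.002 × 10⁻²⁵ kg·m/s.
λ = h/p = 6.626 × 10⁻³⁴ / 7.002 × 10⁻²⁵ = 9.46 × 10⁻¹⁰ m = 946 pm.

λ = 946 pm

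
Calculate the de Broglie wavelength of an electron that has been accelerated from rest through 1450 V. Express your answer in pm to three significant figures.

KE = eV = 1.602 × 10⁻¹⁹ × 1450 = 2.323 × 10⁻¹⁶ J.
p = √(2mKE) = √(2 × 9.109 × 10⁻³¹ × 2.323 × 10⁻¹⁶) = 2.057 × 10⁻²³ kg·m/s.
λ = h/p = 6.626 × 10⁻³⁴ / 2.057 × 10⁻²³ = 3.22 × 10⁻¹¹ m = 32.2 pm.

λ = 32.2 pm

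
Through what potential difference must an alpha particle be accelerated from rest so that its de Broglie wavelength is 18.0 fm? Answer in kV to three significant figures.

V = 318 kV

p = h/λ = 6.626 × 10⁻³⁴ / 1.800 × 10⁻¹⁴ = 3.681 × 10⁻²⁰ kg·m/s.
KE = p²/(2m) = 1.020 × 10⁻¹³ J.
V = KE/2e = 1.020 × 10⁻¹³ / (2 × 1.602 × 10⁻¹⁹) = 318 kV.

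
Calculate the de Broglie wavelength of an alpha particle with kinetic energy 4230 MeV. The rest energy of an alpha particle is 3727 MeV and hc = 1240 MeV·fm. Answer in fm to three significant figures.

Total energy E = KE + m₀c² = 4230 + 3727 = 7957 MeV.
(pc)² = E² − (m₀c²)² = (7957)² − (3727)² = 4.942 × 10⁷ MeV², so pc = 7030 MeV.
λ = hc/(pc) = 1240 MeV·fm / 7030 MeV = 0.176 fm.

λ = 0.176 fm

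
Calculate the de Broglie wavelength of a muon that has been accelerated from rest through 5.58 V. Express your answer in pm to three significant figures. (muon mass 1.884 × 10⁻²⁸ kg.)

KE = eV = 1.602 × 10⁻¹⁹ × 5.580 = 8.939 × 10⁻¹⁹ J.
p = √(2mKE) = √(2 × 1.884 × 10⁻²⁸ × 8.939 × 10⁻¹⁹) = 1.835 × 10⁻²³ kg·m/s.
λ = h/p = 6.626 × 10⁻³⁴ / 1.835 × 10⁻²³ = 3.61 × 10⁻¹¹ m = 36.1 pm.

λ = 36.1 pm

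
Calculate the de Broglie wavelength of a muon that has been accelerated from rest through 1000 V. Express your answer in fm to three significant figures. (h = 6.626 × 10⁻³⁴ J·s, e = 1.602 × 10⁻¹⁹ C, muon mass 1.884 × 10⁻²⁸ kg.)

KE = eV = 1.602 × 10⁻¹⁹ × 1000 = 1.602 × 10⁻¹⁶ J.
p = √(2mKE) = √(2 × 1.884 × 10⁻²⁸ × 1.602 × 10⁻¹⁶) = 2.457 × 10⁻²² kg·m/s.
λ = h/p = 6.626 × 10⁻³⁴ / 2.457 × 10⁻²² = 2.70 × 10⁻¹² m = 2700 fm.

λ = 2700 fm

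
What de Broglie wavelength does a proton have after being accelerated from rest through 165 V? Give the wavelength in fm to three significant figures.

KE = eV = 1.602 × 10⁻¹⁹ × 165.0 = 2.643 × 10⁻¹⁷ J.
p = √(2mKE) = √(2 × 1.673 × 10⁻²⁷ × 2.643 × 10⁻¹⁷) = 2.974 × 10⁻²² kg·m/s.
λ = h/p = 6.626 × 10⁻³⁴ / 2.974 × 10⁻²² = 2.23 × 10⁻¹² m = 2230 fm.

λ = 2230 fm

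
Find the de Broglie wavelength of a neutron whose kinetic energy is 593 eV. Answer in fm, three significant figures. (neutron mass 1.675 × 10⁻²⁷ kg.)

KE = 593 eV = 9.500 × 10⁻¹⁷ J.
p = √(2mKE) = √(2 × 1.675 × 10⁻²⁷ × 9.500 × 10⁻¹⁷) = 5.641 × 10⁻²² kg·m/s.
λ = h/p = 6.626 × 10⁻³⁴ / 5.641 × 10⁻²² = 1.17 × 10⁻¹² m = 1170 fm.

λ = 1170 fm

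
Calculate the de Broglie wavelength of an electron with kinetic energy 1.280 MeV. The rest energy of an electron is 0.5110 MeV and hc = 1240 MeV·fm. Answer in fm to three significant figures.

Total energy E = KE + m₀c² = 1.280 + 0.5110 = 1.7910 MeV.
(pc)² = E² − (m₀c²)² = (1.7910)² − (0.5110)² = 2.947 MeV², so pc = 1.717 MeV.
λ = hc/(pc) = 1240 MeV·fm / 1.717 MeV = 722 fm.

λ = 722 fm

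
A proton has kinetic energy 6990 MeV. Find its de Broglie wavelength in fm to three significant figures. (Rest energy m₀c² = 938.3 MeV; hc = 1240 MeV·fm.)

Total energy E = KE + m₀c² = 6990 + 938.3 = 7928.3 MeV.
(pc)² = E² − (m₀c²)² = (7928.3)² − (938.3)² = 6.198 × 10⁷ MeV², so pc = 7873 MeV.
λ = hc/(pc) = 1240 MeV·fm / 7873 MeV = 0.158 fm.

λ = 0.158 fm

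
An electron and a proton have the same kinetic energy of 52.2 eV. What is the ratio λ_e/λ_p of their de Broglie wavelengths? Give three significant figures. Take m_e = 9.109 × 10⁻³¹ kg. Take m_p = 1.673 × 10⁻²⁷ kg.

At fixed KE, p = √(2mKE) so λ = h/p ∝ 1/√m.
λ_e/λ_p = √(m_p/m_e) = √(1.673 × 10⁻²⁷/9.109 × 10⁻³¹) = √(1837) = 42.9.

λ_e/λ_p = 42.9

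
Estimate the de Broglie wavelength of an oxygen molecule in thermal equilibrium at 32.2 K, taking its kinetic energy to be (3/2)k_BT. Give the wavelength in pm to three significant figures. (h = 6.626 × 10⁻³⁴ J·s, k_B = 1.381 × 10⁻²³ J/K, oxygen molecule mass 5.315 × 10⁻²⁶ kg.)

λ = 78.7 pm

KE = (3/2)k_BT = 1.5 × 1.381 × 10⁻²³ × 32.2 = 6.670 × 10⁻²² J.
p = √(2mKE) = √(2 × 5.315 × 10⁻²⁶ × 6.670 × 10⁻²²) = 8.420 × 10⁻²⁴ kg·m/s.
λ = h/p = 7.87 × 10⁻¹¹ m = 78.7 pm.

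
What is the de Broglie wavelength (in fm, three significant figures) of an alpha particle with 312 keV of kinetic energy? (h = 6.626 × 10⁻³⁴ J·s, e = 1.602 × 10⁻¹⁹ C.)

λ = 25.7 fm

KE = 312 keV = 4.998 × 10⁻¹⁴ J.
p = √(2mKE) = √(2 × 6.645 × 10⁻²⁷ × 4.998 × 10⁻¹⁴) = 2.577 × 10⁻²⁰ kg·m/s.
λ = h/p = 6.626 × 10⁻³⁴ / 2.577 × 10⁻²⁰ = 2.57 × 10⁻¹⁴ m = 25.7 fm.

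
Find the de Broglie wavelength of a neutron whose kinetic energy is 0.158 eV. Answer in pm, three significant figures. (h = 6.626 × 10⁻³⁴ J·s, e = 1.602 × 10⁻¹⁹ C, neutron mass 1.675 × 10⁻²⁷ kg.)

λ = 72.0 pm

KE = 0.158 eV = 2.531 × 10⁻²⁰ J.
p = √(2mKE) = √(2 × 1.675 × 10⁻²⁷ × 2.531 × 10⁻²⁰) = 9.208 × 10⁻²⁴ kg·m/s.
λ = h/p = 6.626 × 10⁻³⁴ / 9.208 × 10⁻²⁴ = 7.20 × 10⁻¹¹ m = 72.0 pm.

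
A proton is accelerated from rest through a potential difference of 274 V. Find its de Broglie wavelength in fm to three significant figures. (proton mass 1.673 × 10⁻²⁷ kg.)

λ = 1730 fm

KE = eV = 1.602 × 10⁻¹⁹ × 274.0 = 4.389 × 10⁻¹⁷ J.
p = √(2mKE) = √(2 × 1.673 × 10⁻²⁷ × 4.389 × 10⁻¹⁷) = 3.832 × 10⁻²² kg·m/s.
λ = h/p = 6.626 × 10⁻³⁴ / 3.832 × 10⁻²² = 1.73 × 10⁻¹² m = 1730 fm.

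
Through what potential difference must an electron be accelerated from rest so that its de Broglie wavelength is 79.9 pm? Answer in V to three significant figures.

V = 236 V

p = h/λ = 6.626 × 10⁻³⁴ / 7.990 × 10⁻¹¹ = 8.293 × 10⁻²⁴ kg·m/s.
KE = p²/(2m) = 3.775 × 10⁻¹⁷ J.
V = KE/e = 3.775 × 10⁻¹⁷ / (1.602 × 10⁻¹⁹) = 236 V.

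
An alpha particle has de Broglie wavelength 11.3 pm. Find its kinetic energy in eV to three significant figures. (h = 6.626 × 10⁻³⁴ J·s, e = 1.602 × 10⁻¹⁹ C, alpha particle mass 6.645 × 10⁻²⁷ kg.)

KE = 1.61 eV

p = h/λ = 6.626 × 10⁻³⁴ / 1.130 × 10⁻¹¹ = 5.864 × 10⁻²³ kg·m/s.
KE = p²/(2m) = (5.864 × 10⁻²³)² / (2 × 6.645 × 10⁻²⁷) = 2.587 × 10⁻¹⁹ J = 1.61 eV.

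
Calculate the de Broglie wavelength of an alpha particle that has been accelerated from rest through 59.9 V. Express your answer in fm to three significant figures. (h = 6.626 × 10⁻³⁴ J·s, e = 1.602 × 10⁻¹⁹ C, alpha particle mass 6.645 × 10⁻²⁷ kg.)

λ = 1310 fm

KE = 2eV = 2 × 1.602 × 10⁻¹⁹ × 59.90 = 1.919 × 10⁻¹⁷ J.
p = √(2mKE) = √(2 × 6.645 × 10⁻²⁷ × 1.919 × 10⁻¹⁷) = 5.050 × 10⁻²² kg·m/s.
λ = h/p = 6.626 × 10⁻³⁴ / 5.050 × 10⁻²² = 1.31 × 10⁻¹² m = 1310 fm.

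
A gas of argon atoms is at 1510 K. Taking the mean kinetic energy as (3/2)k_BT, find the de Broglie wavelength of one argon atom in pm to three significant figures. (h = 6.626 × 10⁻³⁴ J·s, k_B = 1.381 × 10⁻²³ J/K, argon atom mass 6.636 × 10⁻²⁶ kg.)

λ = 10.3 pm

KE = (3/2)k_BT = 1.5 × 1.381 × 10⁻²³ × 1510 = 3.128 × 10⁻²⁰ J.
p = √(2mKE) = √(2 × 6.636 × 10⁻²⁶ × 3.128 × 10⁻²⁰) = 6.443 × 10⁻²³ kg·m/s.
λ = h/p = 1.03 × 10⁻¹¹ m = 10.3 pm.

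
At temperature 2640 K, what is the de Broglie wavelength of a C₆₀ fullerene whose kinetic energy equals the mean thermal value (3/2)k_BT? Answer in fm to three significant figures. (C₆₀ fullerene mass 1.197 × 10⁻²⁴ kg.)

KE = (3/2)k_BT = 1.5 × 1.381 × 10⁻²³ × 2640 = 5.469 × 10⁻²⁰ J.
p = √(2mKE) = √(2 × 1.197 × 10⁻²⁴ × 5.469 × 10⁻²⁰) = 3.618 × 10⁻²² kg·m/s.
λ = h/p = 1.83 × 10⁻¹² m = 1830 fm.

λ = 1830 fm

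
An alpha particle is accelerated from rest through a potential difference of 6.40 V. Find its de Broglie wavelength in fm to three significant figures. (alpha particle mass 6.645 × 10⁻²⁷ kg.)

KE = 2eV = 2 × 1.602 × 10⁻¹⁹ × 6.400 = 2.051 × 10⁻¹⁸ J.
p = √(2mKE) = √(2 × 6.645 × 10⁻²⁷ × 2.051 × 10⁻¹⁸) = 1.651 × 10⁻²² kg·m/s.
λ = h/p = 6.626 × 10⁻³⁴ / 1.651 × 10⁻²² = 4.01 × 10⁻¹² m = 4010 fm.

λ = 4010 fm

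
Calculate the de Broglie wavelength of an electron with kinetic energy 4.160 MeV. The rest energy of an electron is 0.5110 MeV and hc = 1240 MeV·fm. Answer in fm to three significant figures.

Total energy E = KE + m₀c² = 4.160 + 0.5110 = 4.6710 MeV.
(pc)² = E² − (m₀c²)² = (4.6710)² − (0.5110)² = 21.56 MeV², so pc = 4.643 MeV.
λ = hc/(pc) = 1240 MeV·fm / 4.643 MeV = 267 fm.

λ = 267 fm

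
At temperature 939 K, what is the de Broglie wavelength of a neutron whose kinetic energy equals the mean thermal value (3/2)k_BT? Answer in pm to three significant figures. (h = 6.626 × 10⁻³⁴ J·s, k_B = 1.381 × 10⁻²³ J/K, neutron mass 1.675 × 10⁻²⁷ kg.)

KE = (3/2)k_BT = 1.5 × 1.381 × 10⁻²³ × 939 = 1.945 × 10⁻²⁰ J.
p = √(2mKE) = √(2 × 1.675 × 10⁻²⁷ × 1.945 × 10⁻²⁰) = 8.072 × 10⁻²⁴ kg·m/s.
λ = h/p = 8.21 × 10⁻¹¹ m = 82.1 pm.

λ = 82.1 pm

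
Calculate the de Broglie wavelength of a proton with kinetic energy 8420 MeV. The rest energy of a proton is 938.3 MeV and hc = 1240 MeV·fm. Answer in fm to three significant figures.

λ = 0.133 fm

Total energy E = KE + m₀c² = 8420 + 938.3 = 9358.3 MeV.
(pc)² = E² − (m₀c²)² = (9358.3)² − (938.3)² = 8.670 × 10⁷ MeV², so pc = 9311 MeV.
λ = hc/(pc) = 1240 MeV·fm / 9311 MeV = 0.133 fm.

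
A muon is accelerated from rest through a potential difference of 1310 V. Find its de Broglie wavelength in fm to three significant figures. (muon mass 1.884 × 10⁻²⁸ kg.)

KE = eV = 1.602 × 10⁻¹⁹ × 1310 = 2.099 × 10⁻¹⁶ J.
p = √(2mKE) = √(2 × 1.884 × 10⁻²⁸ × 2.099 × 10⁻¹⁶) = 2.812 × 10⁻²² kg·m/s.
λ = h/p = 6.626 × 10⁻³⁴ / 2.812 × 10⁻²² = 2.36 × 10⁻¹² m = 2360 fm.

λ = 2360 fm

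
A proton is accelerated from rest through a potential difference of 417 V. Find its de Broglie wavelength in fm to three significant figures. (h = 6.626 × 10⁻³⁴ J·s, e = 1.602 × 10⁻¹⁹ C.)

KE = eV = 1.602 × 10⁻¹⁹ × 417.0 = 6.680 × 10⁻¹⁷ J.
p = √(2mKE) = √(2 × 1.673 × 10⁻²⁷ × 6.680 × 10⁻¹⁷) = 4.728 × 10⁻²² kg·m/s.
λ = h/p = 6.626 × 10⁻³⁴ / 4.728 × 10⁻²² = 1.40 × 10⁻¹² m = 1400 fm.

λ = 1400 fm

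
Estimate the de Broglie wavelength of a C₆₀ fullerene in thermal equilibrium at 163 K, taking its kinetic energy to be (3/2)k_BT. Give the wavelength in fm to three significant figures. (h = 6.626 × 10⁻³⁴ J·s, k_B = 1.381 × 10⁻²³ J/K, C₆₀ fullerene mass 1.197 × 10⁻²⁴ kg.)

KE = (3/2)k_BT = 1.5 × 1.381 × 10⁻²³ × 163 = 3.377 × 10⁻²¹ J.
p = √(2mKE) = √(2 × 1.197 × 10⁻²⁴ × 3.377 × 10⁻²¹) = 8.991 × 10⁻²³ kg·m/s.
λ = h/p = 7.37 × 10⁻¹² m = 7370 fm.

λ = 7370 fm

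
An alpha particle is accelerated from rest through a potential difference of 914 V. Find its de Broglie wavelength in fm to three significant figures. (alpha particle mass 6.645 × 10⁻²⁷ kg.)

λ = 336 fm

KE = 2eV = 2 × 1.602 × 10⁻¹⁹ × 914.0 = 2.928 × 10⁻¹⁶ J.
p = √(2mKE) = √(2 × 6.645 × 10⁻²⁷ × 2.928 × 10⁻¹⁶) = 1.973 × 10⁻²¹ kg·m/s.
λ = h/p = 6.626 × 10⁻³⁴ / 1.973 × 10⁻²¹ = 3.36 × 10⁻¹³ m = 336 fm.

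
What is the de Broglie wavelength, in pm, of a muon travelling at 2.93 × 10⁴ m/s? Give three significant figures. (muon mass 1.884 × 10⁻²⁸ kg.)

p = mv = 1.884 × 10⁻²⁸ × 2.93 × 10⁴ = 5.520 × 10⁻²⁴ kg·m/s.
λ = h/p = 6.626 × 10⁻³⁴ / 5.520 × 10⁻²⁴ = 1.20 × 10⁻¹⁰ m = 120 pm.

λ = 120 pm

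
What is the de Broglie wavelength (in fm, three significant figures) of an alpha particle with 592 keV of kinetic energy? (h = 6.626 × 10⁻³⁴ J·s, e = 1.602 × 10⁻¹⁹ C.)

λ = 18.7 fm

KE = 592 keV = 9.484 × 10⁻¹⁴ J.
p = √(2mKE) = √(2 × 6.645 × 10⁻²⁷ × 9.484 × 10⁻¹⁴) = 3.550 × 10⁻²⁰ kg·m/s.
λ = h/p = 6.626 × 10⁻³⁴ / 3.550 × 10⁻²⁰ = 1.87 × 10⁻¹⁴ m = 18.7 fm.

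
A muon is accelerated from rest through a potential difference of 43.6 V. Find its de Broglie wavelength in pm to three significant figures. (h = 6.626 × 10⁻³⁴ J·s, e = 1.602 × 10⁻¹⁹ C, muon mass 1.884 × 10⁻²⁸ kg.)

KE = eV = 1.602 × 10⁻¹⁹ × 43.60 = 6.985 × 10⁻¹⁸ J.
p = √(2mKE) = √(2 × 1.884 × 10⁻²⁸ × 6.985 × 10⁻¹⁸) = 5.130 × 10⁻²³ kg·m/s.
λ = h/p = 6.626 × 10⁻³⁴ / 5.130 × 10⁻²³ = 1.29 × 10⁻¹¹ m = 12.9 pm.

λ = 12.9 pm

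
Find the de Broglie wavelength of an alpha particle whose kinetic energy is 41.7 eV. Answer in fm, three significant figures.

KE = 41.7 eV = 6.680 × 10⁻¹⁸ J.
p = √(2mKE) = √(2 × 6.645 × 10⁻²⁷ × 6.680 × 10⁻¹⁸) = 2.980 × 10⁻²² kg·m/s.
λ = h/p = 6.626 × 10⁻³⁴ / 2.980 × 10⁻²² = 2.22 × 10⁻¹² m = 2220 fm.

λ = 2220 fm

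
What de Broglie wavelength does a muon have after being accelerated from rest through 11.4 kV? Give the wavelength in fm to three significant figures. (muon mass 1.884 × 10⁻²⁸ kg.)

λ = 799 fm

KE = eV = 1.602 × 10⁻¹⁹ × 1.140 × 10⁴ = 1.826 × 10⁻¹⁵ J.
p = √(2mKE) = √(2 × 1.884 × 10⁻²⁸ × 1.826 × 10⁻¹⁵) = 8.295 × 10⁻²² kg·m/s.
λ = h/p = 6.626 × 10⁻³⁴ / 8.295 × 10⁻²² = 7.99 × 10⁻¹³ m = 799 fm.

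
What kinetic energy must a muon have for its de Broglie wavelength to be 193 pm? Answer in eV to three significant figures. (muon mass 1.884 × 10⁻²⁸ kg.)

p = h/λ = 6.626 × 10⁻³⁴ / 1.930 × 10⁻¹⁰ = 3.433 × 10⁻²⁴ kg·m/s.
KE = p²/(2m) = (3.433 × 10⁻²⁴)² / (2 × 1.884 × 10⁻²⁸) = 3.128 × 10⁻²⁰ J = 0.195 eV.

KE = 0.195 eV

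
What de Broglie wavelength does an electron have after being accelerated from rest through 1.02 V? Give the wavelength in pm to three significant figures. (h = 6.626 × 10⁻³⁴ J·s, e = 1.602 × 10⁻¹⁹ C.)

λ = 1210 pm

KE = eV = 1.602 × 10⁻¹⁹ × 1.020 = 1.634 × 10⁻¹⁹ J.
p = √(2mKE) = √(2 × 9.109 × 10⁻³¹ × 1.634 × 10⁻¹⁹) = 5.456 × 10⁻²⁵ kg·m/s.
λ = h/p = 6.626 × 10⁻³⁴ / 5.456 × 10⁻²⁵ = 1.21 × 10⁻⁹ m = 1210 pm.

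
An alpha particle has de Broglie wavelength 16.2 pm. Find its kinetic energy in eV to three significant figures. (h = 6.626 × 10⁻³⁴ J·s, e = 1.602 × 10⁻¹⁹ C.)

KE = 0.786 eV

p = h/λ = 6.626 × 10⁻³⁴ / 1.620 × 10⁻¹¹ = 4.090 × 10⁻²³ kg·m/s.
KE = p²/(2m) = (4.090 × 10⁻²³)² / (2 × 6.645 × 10⁻²⁷) = 1.259 × 10⁻¹⁹ J = 0.786 eV.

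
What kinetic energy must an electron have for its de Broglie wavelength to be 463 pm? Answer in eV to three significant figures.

KE = 7.02 eV

p = h/λ = 6.626 × 10⁻³⁴ / 4.630 × 10⁻¹⁰ = 1.431 × 10⁻²⁴ kg·m/s.
KE = p²/(2m) = (1.431 × 10⁻²⁴)² / (2 × 9.109 × 10⁻³¹) = 1.124 × 10⁻¹⁸ J = 7.02 eV.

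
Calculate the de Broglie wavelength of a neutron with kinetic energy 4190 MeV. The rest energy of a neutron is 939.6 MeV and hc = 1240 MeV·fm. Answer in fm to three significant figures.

Total energy E = KE + m₀c² = 4190 + 939.6 = 5129.6 MeV.
(pc)² = E² − (m₀c²)² = (5129.6)² − (939.6)² = 2.543 × 10⁷ MeV², so pc = 5043 MeV.
λ = hc/(pc) = 1240 MeV·fm / 5043 MeV = 0.246 fm.

λ = 0.246 fm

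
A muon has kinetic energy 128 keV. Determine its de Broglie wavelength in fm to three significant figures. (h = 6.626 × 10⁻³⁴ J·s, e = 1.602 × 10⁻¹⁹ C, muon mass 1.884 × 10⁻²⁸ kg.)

λ = 238 fm

KE = 128 keV = 2.051 × 10⁻¹⁴ J.
p = √(2mKE) = √(2 × 1.884 × 10⁻²⁸ × 2.051 × 10⁻¹⁴) = 2.780 × 10⁻²¹ kg·m/s.
λ = h/p = 6.626 × 10⁻³⁴ / 2.780 × 10⁻²¹ = 2.38 × 10⁻¹³ m = 238 fm.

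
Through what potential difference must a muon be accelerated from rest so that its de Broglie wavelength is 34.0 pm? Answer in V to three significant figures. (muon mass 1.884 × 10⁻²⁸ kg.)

V = 6.29 V

p = h/λ = 6.626 × 10⁻³⁴ / 3.400 × 10⁻¹¹ = 1.949 × 10⁻²³ kg·m/s.
KE = p²/(2m) = 1.008 × 10⁻¹⁸ J.
V = KE/e = 1.008 × 10⁻¹⁸ / (1.602 × 10⁻¹⁹) = 6.29 V.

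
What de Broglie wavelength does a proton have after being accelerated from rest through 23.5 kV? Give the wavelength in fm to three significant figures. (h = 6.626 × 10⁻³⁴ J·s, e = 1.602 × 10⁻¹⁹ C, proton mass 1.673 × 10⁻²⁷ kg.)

KE = eV = 1.602 × 10⁻¹⁹ × 2.350 × 10⁴ = 3.765 × 10⁻¹⁵ J.
p = √(2mKE) = √(2 × 1.673 × 10⁻²⁷ × 3.765 × 10⁻¹⁵) = 3.549 × 10⁻²¹ kg·m/s.
λ = h/p = 6.626 × 10⁻³⁴ / 3.549 × 10⁻²¹ = 1.87 × 10⁻¹³ m = 187 fm.

λ = 187 fm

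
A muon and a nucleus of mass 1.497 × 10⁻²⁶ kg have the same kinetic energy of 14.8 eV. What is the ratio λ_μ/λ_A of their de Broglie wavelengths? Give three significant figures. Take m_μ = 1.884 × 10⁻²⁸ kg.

λ_μ/λ_A = 8.91

At fixed KE, p = √(2mKE) so λ = h/p ∝ 1/√m.
λ_μ/λ_A = √(m_A/m_μ) = √(1.497 × 10⁻²⁶/1.884 × 10⁻²⁸) = √(79.46) = 8.91.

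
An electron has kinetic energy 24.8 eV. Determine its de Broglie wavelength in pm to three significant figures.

KE = 24.8 eV = 3.973 × 10⁻¹⁸ J.
p = √(2mKE) = √(2 × 9.109 × 10⁻³¹ × 3.973 × 10⁻¹⁸) = 2.690 × 10⁻²⁴ kg·m/s.
λ = h/p = 6.626 × 10⁻³⁴ / 2.690 × 10⁻²⁴ = 2.46 × 10⁻¹⁰ m = 246 pm.

λ = 246 pm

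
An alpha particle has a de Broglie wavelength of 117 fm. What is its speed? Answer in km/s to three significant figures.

v = 852 km/s

p = h/λ = 6.626 × 10⁻³⁴ / 1.170 × 10⁻¹³ = 5.663 × 10⁻²¹ kg·m/s.
v = p/m = 5.663 × 10⁻²¹ / 6.645 × 10⁻²⁷ = 8.52 × 10⁵ m/s = 852 km/s.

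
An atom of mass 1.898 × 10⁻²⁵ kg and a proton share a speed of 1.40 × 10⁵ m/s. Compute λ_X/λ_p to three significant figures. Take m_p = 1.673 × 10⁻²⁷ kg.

λ_X/λ_p = 8.81 × 10⁻³

At fixed v, p = mv so λ = h/(mv) ∝ 1/m.
λ_X/λ_p = m_p/m_X = 1.673 × 10⁻²⁷/1.898 × 10⁻²⁵ = 8.81 × 10⁻³.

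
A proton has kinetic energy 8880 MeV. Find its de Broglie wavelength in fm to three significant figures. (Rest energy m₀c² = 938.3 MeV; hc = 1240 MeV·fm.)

Total energy E = KE + m₀c² = 8880 + 938.3 = 9818.3 MeV.
(pc)² = E² − (m₀c²)² = (9818.3)² − (938.3)² = 9.552 × 10⁷ MeV², so pc = 9773 MeV.
λ = hc/(pc) = 1240 MeV·fm / 9773 MeV = 0.127 fm.

λ = 0.127 fm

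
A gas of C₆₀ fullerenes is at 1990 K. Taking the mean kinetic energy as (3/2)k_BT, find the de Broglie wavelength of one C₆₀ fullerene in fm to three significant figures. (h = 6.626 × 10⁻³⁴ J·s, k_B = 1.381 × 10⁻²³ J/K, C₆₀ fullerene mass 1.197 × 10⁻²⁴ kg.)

KE = (3/2)k_BT = 1.5 × 1.381 × 10⁻²³ × 1990 = 4.122 × 10⁻²⁰ J.
p = √(2mKE) = √(2 × 1.197 × 10⁻²⁴ × 4.122 × 10⁻²⁰) = 3.141 × 10⁻²² kg·m/s.
λ = h/p = 2.11 × 10⁻¹² m = 2110 fm.

λ = 2110 fm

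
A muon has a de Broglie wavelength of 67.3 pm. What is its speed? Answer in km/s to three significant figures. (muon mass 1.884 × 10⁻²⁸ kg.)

v = 52.3 km/s

p = h/λ = 6.626 × 10⁻³⁴ / 6.730 × 10⁻¹¹ = 9.845 × 10⁻²⁴ kg·m/s.
v = p/m = 9.845 × 10⁻²⁴ / 1.884 × 10⁻²⁸ = 5.23 × 10⁴ m/s = 52.3 km/s.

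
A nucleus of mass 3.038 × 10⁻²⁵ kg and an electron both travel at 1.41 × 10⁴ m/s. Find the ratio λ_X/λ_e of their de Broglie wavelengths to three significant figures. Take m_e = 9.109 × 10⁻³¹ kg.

At fixed v, p = mv so λ = h/(mv) ∝ 1/m.
λ_X/λ_e = m_e/m_X = 9.109 × 10⁻³¹/3.038 × 10⁻²⁵ = 3.00 × 10⁻⁶.

λ_X/λ_e = 3.00 × 10⁻⁶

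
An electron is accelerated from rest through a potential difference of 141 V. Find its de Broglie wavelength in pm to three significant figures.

KE = eV = 1.602 × 10⁻¹⁹ × 141.0 = 2.259 × 10⁻¹⁷ J.
p = √(2mKE) = √(2 × 9.109 × 10⁻³¹ × 2.259 × 10⁻¹⁷) = 6.415 × 10⁻²⁴ kg·m/s.
λ = h/p = 6.626 × 10⁻³⁴ / 6.415 × 10⁻²⁴ = 1.03 × 10⁻¹⁰ m = 103 pm.

λ = 103 pm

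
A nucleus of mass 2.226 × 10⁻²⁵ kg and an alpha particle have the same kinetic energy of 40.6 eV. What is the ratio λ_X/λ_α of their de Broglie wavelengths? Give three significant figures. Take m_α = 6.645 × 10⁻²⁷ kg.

At fixed KE, p = √(2mKE) so λ = h/p ∝ 1/√m.
λ_X/λ_α = √(m_α/m_X) = √(6.645 × 10⁻²⁷/2.226 × 10⁻²⁵) = √(0.02985) = 0.173.

λ_X/λ_α = 0.173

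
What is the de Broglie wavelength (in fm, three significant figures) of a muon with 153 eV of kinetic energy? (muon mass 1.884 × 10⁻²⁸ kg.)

λ = 6890 fm

KE = 153 eV = 2.451 × 10⁻¹⁷ J.
p = √(2mKE) = √(2 × 1.884 × 10⁻²⁸ × 2.451 × 10⁻¹⁷) = 9.610 × 10⁻²³ kg·m/s.
λ = h/p = 6.626 × 10⁻³⁴ / 9.610 × 10⁻²³ = 6.89 × 10⁻¹² m = 6890 fm.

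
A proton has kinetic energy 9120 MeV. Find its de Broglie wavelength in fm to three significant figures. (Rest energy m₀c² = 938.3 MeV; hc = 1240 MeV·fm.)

λ = 0.124 fm

Total energy E = KE + m₀c² = 9120 + 938.3 = 10058.3 MeV.
(pc)² = E² − (m₀c²)² = (10058.3)² − (938.3)² = 1.003 × 10⁸ MeV², so pc = 1.001 × 10⁴ MeV.
λ = hc/(pc) = 1240 MeV·fm / 1.001 × 10⁴ MeV = 0.124 fm.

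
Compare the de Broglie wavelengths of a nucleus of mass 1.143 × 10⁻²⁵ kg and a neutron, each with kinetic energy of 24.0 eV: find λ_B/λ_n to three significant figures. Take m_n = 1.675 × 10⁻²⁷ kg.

At fixed KE, p = √(2mKE) so λ = h/p ∝ 1/√m.
λ_B/λ_n = √(m_n/m_B) = √(1.675 × 10⁻²⁷/1.143 × 10⁻²⁵) = √(0.01465) = 0.121.

λ_B/λ_n = 0.121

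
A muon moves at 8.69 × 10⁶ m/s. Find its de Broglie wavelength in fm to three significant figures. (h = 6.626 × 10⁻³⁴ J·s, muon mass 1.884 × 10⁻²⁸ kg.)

p = mv = 1.884 × 10⁻²⁸ × 8.69 × 10⁶ = 1.637 × 10⁻²¹ kg·m/s.
λ = h/p = 6.626 × 10⁻³⁴ / 1.637 × 10⁻²¹ = 4.05 × 10⁻¹³ m = 405 fm.

λ = 405 fm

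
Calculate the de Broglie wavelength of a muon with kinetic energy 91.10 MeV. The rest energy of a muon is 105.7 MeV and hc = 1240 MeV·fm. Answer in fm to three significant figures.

Total energy E = KE + m₀c² = 91.10 + 105.7 = 196.80 MeV.
(pc)² = E² − (m₀c²)² = (196.80)² − (105.7)² = 2.756 × 10⁴ MeV², so pc = 166.0 MeV.
λ = hc/(pc) = 1240 MeV·fm / 166.0 MeV = 7.47 fm.

λ = 7.47 fm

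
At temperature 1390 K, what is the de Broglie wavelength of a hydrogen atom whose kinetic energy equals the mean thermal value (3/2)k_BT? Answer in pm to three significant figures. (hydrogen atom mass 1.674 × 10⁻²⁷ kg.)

λ = 67.5 pm

KE = (3/2)k_BT = 1.5 × 1.381 × 10⁻²³ × 1390 = 2.879 × 10⁻²⁰ J.
p = √(2mKE) = √(2 × 1.674 × 10⁻²⁷ × 2.879 × 10⁻²⁰) = 9.818 × 10⁻²⁴ kg·m/s.
λ = h/p = 6.75 × 10⁻¹¹ m = 67.5 pm.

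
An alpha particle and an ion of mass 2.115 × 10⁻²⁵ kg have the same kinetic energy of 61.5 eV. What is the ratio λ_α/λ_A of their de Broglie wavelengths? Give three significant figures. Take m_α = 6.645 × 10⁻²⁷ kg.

At fixed KE, p = √(2mKE) so λ = h/p ∝ 1/√m.
λ_α/λ_A = √(m_A/m_α) = √(2.115 × 10⁻²⁵/6.645 × 10⁻²⁷) = √(31.83) = 5.64.

λ_α/λ_A = 5.64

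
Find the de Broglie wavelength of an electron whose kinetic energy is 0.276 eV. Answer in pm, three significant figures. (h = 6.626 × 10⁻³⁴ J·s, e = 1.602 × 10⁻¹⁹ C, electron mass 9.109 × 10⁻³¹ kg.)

λ = 2330 pm

KE = 0.276 eV = 4.422 × 10⁻²⁰ J.
p = √(2mKE) = √(2 × 9.109 × 10⁻³¹ × 4.422 × 10⁻²⁰) = 2.838 × 10⁻²⁵ kg·m/s.
λ = h/p = 6.626 × 10⁻³⁴ / 2.838 × 10⁻²⁵ = 2.33 × 10⁻⁹ m = 2330 pm.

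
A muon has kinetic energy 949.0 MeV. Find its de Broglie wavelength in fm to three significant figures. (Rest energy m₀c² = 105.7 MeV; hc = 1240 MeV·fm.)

Total energy E = KE + m₀c² = 949.0 + 105.7 = 1054.7 MeV.
(pc)² = E² − (m₀c²)² = (1054.7)² − (105.7)² = 1.101 × 10⁶ MeV², so pc = 1049 MeV.
λ = hc/(pc) = 1240 MeV·fm / 1049 MeV = 1.18 fm.

λ = 1.18 fm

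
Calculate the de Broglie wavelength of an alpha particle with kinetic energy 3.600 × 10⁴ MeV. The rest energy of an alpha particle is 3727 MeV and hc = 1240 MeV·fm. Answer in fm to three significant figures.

λ = 0.0314 fm

Total energy E = KE + m₀c² = 3.600 × 10⁴ + 3727 = 39727 MeV.
(pc)² = E² − (m₀c²)² = (39727)² − (3727)² = 1.564 × 10⁹ MeV², so pc = 3.955 × 10⁴ MeV.
λ = hc/(pc) = 1240 MeV·fm / 3.955 × 10⁴ MeV = 0.0314 fm.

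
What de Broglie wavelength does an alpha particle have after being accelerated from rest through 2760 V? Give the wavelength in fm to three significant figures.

λ = 193 fm

KE = 2eV = 2 × 1.602 × 10⁻¹⁹ × 2760 = 8.843 × 10⁻¹⁶ J.
p = √(2mKE) = √(2 × 6.645 × 10⁻²⁷ × 8.843 × 10⁻¹⁶) = 3.428 × 10⁻²¹ kg·m/s.
λ = h/p = 6.626 × 10⁻³⁴ / 3.428 × 10⁻²¹ = 1.93 × 10⁻¹³ m = 193 fm.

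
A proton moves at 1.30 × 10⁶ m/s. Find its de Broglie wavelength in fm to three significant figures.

p = mv = 1.673 × 10⁻²⁷ × 1.30 × 10⁶ = 2.175 × 10⁻²¹ kg·m/s.
λ = h/p = 6.626 × 10⁻³⁴ / 2.175 × 10⁻²¹ = 3.05 × 10⁻¹³ m = 305 fm.

λ = 305 fm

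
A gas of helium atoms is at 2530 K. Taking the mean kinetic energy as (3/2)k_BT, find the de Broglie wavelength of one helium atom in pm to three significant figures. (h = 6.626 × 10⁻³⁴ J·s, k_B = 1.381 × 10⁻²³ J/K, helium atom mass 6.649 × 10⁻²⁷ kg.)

λ = 25.1 pm

KE = (3/2)k_BT = 1.5 × 1.381 × 10⁻²³ × 2530 = 5.241 × 10⁻²⁰ J.
p = √(2mKE) = √(2 × 6.649 × 10⁻²⁷ × 5.241 × 10⁻²⁰) = 2.640 × 10⁻²³ kg·m/s.
λ = h/p = 2.51 × 10⁻¹¹ m = 25.1 pm.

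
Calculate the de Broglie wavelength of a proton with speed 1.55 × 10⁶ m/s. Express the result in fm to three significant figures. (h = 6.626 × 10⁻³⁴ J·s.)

λ = 256 fm

p = mv = 1.673 × 10⁻²⁷ × 1.55 × 10⁶ = 2.593 × 10⁻²¹ kg·m/s.
λ = h/p = 6.626 × 10⁻³⁴ / 2.593 × 10⁻²¹ = 2.56 × 10⁻¹³ m = 256 fm.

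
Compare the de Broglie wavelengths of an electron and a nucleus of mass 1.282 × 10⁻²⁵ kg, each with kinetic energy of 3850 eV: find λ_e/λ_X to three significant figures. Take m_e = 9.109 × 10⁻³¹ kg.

λ_e/λ_X = 375

At fixed KE, p = √(2mKE) so λ = h/p ∝ 1/√m.
λ_e/λ_X = √(m_X/m_e) = √(1.282 × 10⁻²⁵/9.109 × 10⁻³¹) = √(1.407 × 10⁵) = 375.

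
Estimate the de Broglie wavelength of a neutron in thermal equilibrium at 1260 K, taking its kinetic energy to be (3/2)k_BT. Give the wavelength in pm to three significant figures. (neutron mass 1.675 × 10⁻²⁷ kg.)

λ = 70.9 pm

KE = (3/2)k_BT = 1.5 × 1.381 × 10⁻²³ × 1260 = 2.610 × 10⁻²⁰ J.
p = √(2mKE) = √(2 × 1.675 × 10⁻²⁷ × 2.610 × 10⁻²⁰) = 9.351 × 10⁻²⁴ kg·m/s.
λ = h/p = 7.09 × 10⁻¹¹ m = 70.9 pm.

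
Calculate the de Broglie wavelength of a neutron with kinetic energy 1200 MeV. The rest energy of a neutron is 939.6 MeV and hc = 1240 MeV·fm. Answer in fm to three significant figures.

λ = 0.645 fm

Total energy E = KE + m₀c² = 1200 + 939.6 = 2139.6 MeV.
(pc)² = E² − (m₀c²)² = (2139.6)² − (939.6)² = 3.695 × 10⁶ MeV², so pc = 1922 MeV.
λ = hc/(pc) = 1240 MeV·fm / 1922 MeV = 0.645 fm.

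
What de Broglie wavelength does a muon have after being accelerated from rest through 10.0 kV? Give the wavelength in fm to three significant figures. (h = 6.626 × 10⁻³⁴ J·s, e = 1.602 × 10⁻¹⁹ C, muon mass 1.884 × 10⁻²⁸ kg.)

λ = 853 fm

KE = eV = 1.602 × 10⁻¹⁹ × 1.000 × 10⁴ = 1.602 × 10⁻¹⁵ J.
p = √(2mKE) = √(2 × 1.884 × 10⁻²⁸ × 1.602 × 10⁻¹⁵) = 7.769 × 10⁻²² kg·m/s.
λ = h/p = 6.626 × 10⁻³⁴ / 7.769 × 10⁻²² = 8.53 × 10⁻¹³ m = 853 fm.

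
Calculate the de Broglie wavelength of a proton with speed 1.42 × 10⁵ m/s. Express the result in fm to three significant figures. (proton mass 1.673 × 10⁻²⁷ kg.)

p = mv = 1.673 × 10⁻²⁷ × 1.42 × 10⁵ = 2.376 × 10⁻²² kg·m/s.
λ = h/p = 6.626 × 10⁻³⁴ / 2.376 × 10⁻²² = 2.79 × 10⁻¹² m = 2790 fm.

λ = 2790 fm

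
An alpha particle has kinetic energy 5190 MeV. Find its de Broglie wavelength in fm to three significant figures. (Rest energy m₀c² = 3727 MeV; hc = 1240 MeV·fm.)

λ = 0.153 fm

Total energy E = KE + m₀c² = 5190 + 3727 = 8917 MeV.
(pc)² = E² − (m₀c²)² = (8917)² − (3727)² = 6.562 × 10⁷ MeV², so pc = 8101 MeV.
λ = hc/(pc) = 1240 MeV·fm / 8101 MeV = 0.153 fm.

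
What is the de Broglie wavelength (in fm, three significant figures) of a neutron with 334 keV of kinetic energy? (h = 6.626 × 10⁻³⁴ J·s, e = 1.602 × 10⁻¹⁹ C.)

KE = 334 keV = 5.351 × 10⁻¹⁴ J.
p = √(2mKE) = √(2 × 1.675 × 10⁻²⁷ × 5.351 × 10⁻¹⁴) = 1.339 × 10⁻²⁰ kg·m/s.
λ = h/p = 6.626 × 10⁻³⁴ / 1.339 × 10⁻²⁰ = 4.95 × 10⁻¹⁴ m = 49.5 fm.

λ = 49.5 fm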